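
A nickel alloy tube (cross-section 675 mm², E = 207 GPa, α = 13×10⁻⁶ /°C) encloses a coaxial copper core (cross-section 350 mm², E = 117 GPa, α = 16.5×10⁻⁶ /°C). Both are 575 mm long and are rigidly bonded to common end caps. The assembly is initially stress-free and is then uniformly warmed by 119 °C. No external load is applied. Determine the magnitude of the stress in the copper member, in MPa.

σ ≈ 37.7 MPa (compressive)

Both members must finish at the same length. With the larger α, the copper tends to over-expand; the plates restrain it, putting the copper in compression and the nickel alloy in tension. With no external load the two internal forces are equal and opposite, magnitude P.
Setting the final lengths equal and cancelling L: (α₁ − α₂)ΔT = P/(A₁E₁) + P/(A₂E₂).
|α₁ − α₂|·ΔT = 3.5×10⁻⁶ × 119 = 0.0004165.
1/(A₁E₁) + 1/(A₂E₂) = 1/(675×207×10³) + 1/(350×117×10³) = 3.158×10⁻⁸ N⁻¹.
P = 0.0004165 / 3.158×10⁻⁸ = 13190 N = 13.19 kN.
σ_{copper} = P/A₂ = 13190/350 = 37.69 MPa, compressive.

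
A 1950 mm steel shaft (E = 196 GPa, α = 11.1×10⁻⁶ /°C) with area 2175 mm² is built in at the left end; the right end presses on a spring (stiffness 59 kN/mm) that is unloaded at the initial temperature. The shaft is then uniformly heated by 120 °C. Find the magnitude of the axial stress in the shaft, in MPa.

Free thermal expansion: δ_free = αΔT L = 11.1×10⁻⁶ × 120 × 1950 = 2.597 mm.
With a force P in the spring, the elastic change of the shaft is PL/(AE) and that of the spring is P/k; compatibility requires their sum to equal δ_free.
So P = δ_free / [L/(AE) + 1/k] = 2.597 / [ 1950/(2175×196×10³) + 1/(59×10³) ].
P = 2.597 / 2.152×10⁻⁵ = 120700 N.
σ = P/A = 120700/2175 = 55.48 MPa.

σ ≈ 55.5 MPa (compressive)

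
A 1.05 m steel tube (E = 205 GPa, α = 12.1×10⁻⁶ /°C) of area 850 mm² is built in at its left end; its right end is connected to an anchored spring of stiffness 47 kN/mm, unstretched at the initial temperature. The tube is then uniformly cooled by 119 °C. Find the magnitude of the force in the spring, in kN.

P ≈ 55.4 kN

Free thermal contraction: δ_free = αΔT L = 12.1×10⁻⁶ × 119 × 1050 = 1.512 mm.
Let P be the tensile force in the spring. The tube extends elastically by PL/(AE) and the spring stretches by P/k; together these equal δ_free.
P [ L/(AE) + 1/k ] = δ_free → P [ 1050/(850×205×10³) + 1/(47×10³) ] = 1.512.
P = 1.512 / 2.73×10⁻⁵ = 55380 N.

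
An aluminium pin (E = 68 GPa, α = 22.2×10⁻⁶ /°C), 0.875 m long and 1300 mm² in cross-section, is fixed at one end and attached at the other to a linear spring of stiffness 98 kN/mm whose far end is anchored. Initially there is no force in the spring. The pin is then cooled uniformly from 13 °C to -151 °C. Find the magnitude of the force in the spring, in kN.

P ≈ 158 kN

Free thermal contraction: δ_free = αΔT L = 22.2×10⁻⁶ × 164 × 875 = 3.186 mm.
Let P be the tensile force in the spring. The pin extends elastically by PL/(AE) and the spring stretches by P/k; together these equal δ_free.
P [ L/(AE) + 1/k ] = δ_free → P [ 875/(1300×68×10³) + 1/(98×10³) ] = 3.186.
P = 3.186 / 2.01×10⁻⁵ = 158500 N.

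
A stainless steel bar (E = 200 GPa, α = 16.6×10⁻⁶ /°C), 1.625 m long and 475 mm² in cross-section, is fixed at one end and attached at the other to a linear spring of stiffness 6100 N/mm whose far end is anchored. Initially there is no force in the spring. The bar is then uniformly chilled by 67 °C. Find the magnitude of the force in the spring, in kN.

Free thermal contraction: δ_free = αΔT L = 16.6×10⁻⁶ × 67 × 1625 = 1.807 mm.
With a force P in the spring, the elastic change of the bar is PL/(AE) and that of the spring is P/k; compatibility requires their sum to equal δ_free.
So P = δ_free / [L/(AE) + 1/k] = 1.807 / [ 1625/(475×200×10³) + 1/(6100) ].
P = 1.807 / 0.000181 = 9983 N.

P ≈ 9.98 kN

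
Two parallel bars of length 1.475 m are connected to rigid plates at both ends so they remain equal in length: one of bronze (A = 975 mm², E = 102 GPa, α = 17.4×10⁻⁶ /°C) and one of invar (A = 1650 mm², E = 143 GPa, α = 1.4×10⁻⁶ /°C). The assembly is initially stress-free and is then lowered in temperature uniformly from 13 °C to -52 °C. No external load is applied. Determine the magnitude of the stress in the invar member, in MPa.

σ ≈ 44.1 MPa (compressive)

Both members must finish at the same length. With the larger α, the bronze tends to over-contract; the plates restrain it, putting the bronze in tension and the invar in compression. With no external load the two internal forces are equal and opposite, magnitude P.
Compatibility of the two members (thermal + elastic change equal): (α₁ − α₂)ΔT = P·[1/(A₁E₁) + 1/(A₂E₂)].
|α₁ − α₂|·ΔT = 16×10⁻⁶ × 65 = 0.00104.
1/(A₁E₁) + 1/(A₂E₂) = 1/(975×102×10³) + 1/(1650×143×10³) = 1.429×10⁻⁸ N⁻¹.
So P = 0.00104 / 1.429×10⁻⁸ = 72.76 kN.
σ_{invar} = P/A₂ = 72760/1650 = 44.1 MPa, compressive.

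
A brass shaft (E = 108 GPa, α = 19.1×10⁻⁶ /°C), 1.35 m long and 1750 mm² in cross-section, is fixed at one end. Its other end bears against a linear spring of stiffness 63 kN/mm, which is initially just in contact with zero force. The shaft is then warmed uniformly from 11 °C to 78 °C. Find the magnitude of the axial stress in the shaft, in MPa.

Free thermal expansion: δ_free = αΔT L = 19.1×10⁻⁶ × 67 × 1350 = 1.728 mm.
With a force P in the spring, the elastic change of the shaft is PL/(AE) and that of the spring is P/k; compatibility requires their sum to equal δ_free.
So P = δ_free / [L/(AE) + 1/k] = 1.728 / [ 1350/(1750×108×10³) + 1/(63×10³) ].
P = 1.728 / 2.302×10⁻⁵ = 75060 N.
σ = P/A = 75060/1750 = 42.89 MPa.

σ ≈ 42.9 MPa (compressive)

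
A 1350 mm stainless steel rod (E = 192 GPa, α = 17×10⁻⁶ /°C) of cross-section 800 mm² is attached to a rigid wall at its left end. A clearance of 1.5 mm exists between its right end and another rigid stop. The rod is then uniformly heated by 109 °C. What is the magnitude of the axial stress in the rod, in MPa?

Unrestrained expansion: δ_free = αΔT L = 17×10⁻⁶ × 109 × 1350 = 2.502 mm.
This exceeds the 1.5 mm gap, so the wall pushes back. The portion of expansion that must be recovered elastically is δ_free − gap = 2.502 − 1.5 = 1.002 mm.
So σ = E(δ_free − g)/L = 192×10³ × 1.002/1350 = 142.4 MPa.

σ ≈ 142 MPa (compressive)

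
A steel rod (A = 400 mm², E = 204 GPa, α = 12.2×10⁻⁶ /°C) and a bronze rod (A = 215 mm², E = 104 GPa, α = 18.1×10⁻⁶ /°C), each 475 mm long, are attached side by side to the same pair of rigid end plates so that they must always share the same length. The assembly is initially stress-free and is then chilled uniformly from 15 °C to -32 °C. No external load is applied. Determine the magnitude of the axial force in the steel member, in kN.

P ≈ 4.87 kN (compressive in the steel)

Equilibrium of a rigid end plate with no external load gives equal and opposite internal forces ±P in the two members. Since α_{bronze} > α_{steel}, cooling drives the bronze into tension and the steel into compression.
Equating the net (thermal + elastic) strains gives |α₁ − α₂|·ΔT = P·[1/(A₁E₁) + 1/(A₂E₂)].
|α₁ − α₂|·ΔT = 5.9×10⁻⁶ × 47 = 0.0002773.
1/(A₁E₁) + 1/(A₂E₂) = 1/(400×204×10³) + 1/(215×104×10³) = 5.698×10⁻⁸ N⁻¹.
P = 0.0002773 / 5.698×10⁻⁸ = 4867 N = 4.867 kN.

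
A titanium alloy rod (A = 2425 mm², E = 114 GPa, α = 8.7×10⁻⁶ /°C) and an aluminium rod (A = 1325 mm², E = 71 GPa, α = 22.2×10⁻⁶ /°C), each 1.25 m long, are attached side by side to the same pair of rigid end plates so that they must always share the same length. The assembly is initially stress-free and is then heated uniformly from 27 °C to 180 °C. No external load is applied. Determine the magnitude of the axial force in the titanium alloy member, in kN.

The aluminium has the larger α, so on heating it would change length more than the titanium alloy if both were free. The rigid plates force a common final length, so the aluminium is put into compression and the titanium alloy into tension, with equal and opposite forces P (no external load).
Setting the final lengths equal and cancelling L: (α₁ − α₂)ΔT = P/(A₁E₁) + P/(A₂E₂).
|α₁ − α₂|·ΔT = 13.5×10⁻⁶ × 153 = 0.002066.
1/(A₁E₁) + 1/(A₂E₂) = 1/(2425×114×10³) + 1/(1325×71×10³) = 1.425×10⁻⁸ N⁻¹.
So P = 0.002066 / 1.425×10⁻⁸ = 145 kN.

P ≈ 145 kN (tensile in the titanium alloy)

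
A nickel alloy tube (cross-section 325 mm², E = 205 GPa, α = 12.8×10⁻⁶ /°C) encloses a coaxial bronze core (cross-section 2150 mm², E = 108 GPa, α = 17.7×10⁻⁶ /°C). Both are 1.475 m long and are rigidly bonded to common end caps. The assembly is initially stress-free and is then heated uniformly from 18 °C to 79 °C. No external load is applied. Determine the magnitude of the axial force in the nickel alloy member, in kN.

P ≈ 15.5 kN (tensile in the nickel alloy)

Equilibrium of a rigid end plate with no external load gives equal and opposite internal forces ±P in the two members. Since α_{bronze} > α_{nickel alloy}, heating drives the bronze into compression and the nickel alloy into tension.
Equating the net (thermal + elastic) strains gives |α₁ − α₂|·ΔT = P·[1/(A₁E₁) + 1/(A₂E₂)].
|α₁ − α₂|·ΔT = 4.9×10⁻⁶ × 61 = 0.0002989.
1/(A₁E₁) + 1/(A₂E₂) = 1/(325×205×10³) + 1/(2150×108×10³) = 1.932×10⁻⁸ N⁻¹.
So P = 0.0002989 / 1.932×10⁻⁸ = 15.47 kN.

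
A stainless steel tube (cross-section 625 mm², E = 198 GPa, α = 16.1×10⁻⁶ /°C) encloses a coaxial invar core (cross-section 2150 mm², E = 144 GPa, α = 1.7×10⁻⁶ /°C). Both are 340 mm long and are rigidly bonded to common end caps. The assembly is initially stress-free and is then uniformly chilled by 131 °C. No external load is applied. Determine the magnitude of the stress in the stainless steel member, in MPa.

σ ≈ 267 MPa (tensile)

Equilibrium of a rigid end plate with no external load gives equal and opposite internal forces ±P in the two members. Since α_{stainless steel} > α_{invar}, cooling drives the stainless steel into tension and the invar into compression.
Equating the net (thermal + elastic) strains gives |α₁ − α₂|·ΔT = P·[1/(A₁E₁) + 1/(A₂E₂)].
|α₁ − α₂|·ΔT = 14.4×10⁻⁶ × 131 = 0.001886.
1/(A₁E₁) + 1/(A₂E₂) = 1/(625×198×10³) + 1/(2150×144×10³) = 1.131×10⁻⁸ N⁻¹.
So P = 0.001886 / 1.131×10⁻⁸ = 166.8 kN.
σ_{stainless steel} = P/A₁ = 166800/625 = 266.8 MPa, tensile.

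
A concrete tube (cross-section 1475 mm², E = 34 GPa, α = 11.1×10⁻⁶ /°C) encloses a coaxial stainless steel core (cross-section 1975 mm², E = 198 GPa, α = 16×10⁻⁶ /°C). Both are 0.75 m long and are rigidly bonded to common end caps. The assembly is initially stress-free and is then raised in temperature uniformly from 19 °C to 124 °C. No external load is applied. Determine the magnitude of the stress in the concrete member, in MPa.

Both members must finish at the same length. With the larger α, the stainless steel tends to over-expand; the plates restrain it, putting the stainless steel in compression and the concrete in tension. With no external load the two internal forces are equal and opposite, magnitude P.
Compatibility of the two members (thermal + elastic change equal): (α₁ − α₂)ΔT = P·[1/(A₁E₁) + 1/(A₂E₂)].
|α₁ − α₂|·ΔT = 4.9×10⁻⁶ × 105 = 0.0005145.
1/(A₁E₁) + 1/(A₂E₂) = 1/(1475×34×10³) + 1/(1975×198×10³) = 2.25×10⁻⁸ N⁻¹.
P = 0.0005145 / 2.25×10⁻⁸ = 22870 N = 22.87 kN.
σ_{concrete} = P/A₁ = 22870/1475 = 15.5 MPa, tensile.

σ ≈ 15.5 MPa (tensile)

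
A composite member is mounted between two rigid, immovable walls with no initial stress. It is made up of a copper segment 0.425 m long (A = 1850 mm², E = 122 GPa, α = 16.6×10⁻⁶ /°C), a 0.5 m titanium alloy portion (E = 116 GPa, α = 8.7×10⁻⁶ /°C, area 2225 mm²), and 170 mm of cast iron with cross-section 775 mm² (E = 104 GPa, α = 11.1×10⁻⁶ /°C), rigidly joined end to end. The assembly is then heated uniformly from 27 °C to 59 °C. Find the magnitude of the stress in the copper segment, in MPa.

σ ≈ 38.8 MPa (compressive)

Free thermal expansion of the whole bar: Σ αᵢΔT Lᵢ = 16.6×10⁻⁶×32×425 + 8.7×10⁻⁶×32×500 + 11.1×10⁻⁶×32×170 = 0.4253 mm.
Since the ends are fixed, an axial force P builds up, equal in every segment, with P · Σ Lᵢ/(AᵢEᵢ) = δ_free.
Σ Lᵢ/(AᵢEᵢ) = 425/(1850×122×10³) + 500/(2225×116×10³) + 170/(775×104×10³) = 5.929×10⁻⁶ mm/N.
P = 0.4253 / 5.929×10⁻⁶ = 71730 N = 71.73 kN, compressive.
σ_{copper} = P / A = 71730 / 1850 = 38.78 MPa.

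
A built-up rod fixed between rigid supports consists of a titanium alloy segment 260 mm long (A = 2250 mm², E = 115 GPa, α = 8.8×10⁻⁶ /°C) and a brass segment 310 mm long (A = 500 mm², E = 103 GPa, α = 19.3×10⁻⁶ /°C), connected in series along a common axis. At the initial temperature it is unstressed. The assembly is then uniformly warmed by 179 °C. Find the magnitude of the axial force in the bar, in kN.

With the walls removed the bar would change length by δ_free = Σ αᵢΔT Lᵢ = 8.8×10⁻⁶×179×260 + 19.3×10⁻⁶×179×310 = 1.481 mm.
The walls prevent any net length change, so an axial force P (same in every segment) develops. Compatibility: P · Σ Lᵢ/(AᵢEᵢ) = δ_free.
Σ Lᵢ/(AᵢEᵢ) = 260/(2250×115×10³) + 310/(500×103×10³) = 7.024×10⁻⁶ mm/N.
So P = 1.481 / 7.024×10⁻⁶ = 210.8 kN, compressive.

P ≈ 211 kN (compressive)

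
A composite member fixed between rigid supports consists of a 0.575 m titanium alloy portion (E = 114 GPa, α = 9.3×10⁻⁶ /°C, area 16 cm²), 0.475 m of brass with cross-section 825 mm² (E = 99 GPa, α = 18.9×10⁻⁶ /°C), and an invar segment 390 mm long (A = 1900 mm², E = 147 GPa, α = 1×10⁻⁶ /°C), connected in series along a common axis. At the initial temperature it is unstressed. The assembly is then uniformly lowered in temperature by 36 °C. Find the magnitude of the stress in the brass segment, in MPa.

σ ≈ 62 MPa (tensile)

With the walls removed the bar would change length by δ_free = Σ αᵢΔT Lᵢ = 9.3×10⁻⁶×36×575 + 18.9×10⁻⁶×36×475 + 1×10⁻⁶×36×390 = 0.5297 mm.
The rigid supports impose zero overall length change; the single axial force P common to all segments must satisfy P Σ Lᵢ/(AᵢEᵢ) = δ_free.
Σ Lᵢ/(AᵢEᵢ) = 575/(1600×114×10³) + 475/(825×99×10³) + 390/(1900×147×10³) = 1.036×10⁻⁵ mm/N.
Hence P = δ_free / Σ(L/AE) = 0.5297/1.036×10⁻⁵ = 51.11 kN (tensile).
σ_{brass} = P / A = 51110 / 825 = 61.95 MPa.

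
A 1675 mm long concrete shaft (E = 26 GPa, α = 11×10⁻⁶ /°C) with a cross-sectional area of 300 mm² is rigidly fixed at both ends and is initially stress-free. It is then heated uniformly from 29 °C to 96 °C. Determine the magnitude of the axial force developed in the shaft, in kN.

P ≈ 5.75 kN (compressive)

The ends cannot move, so σ = EαΔT = 26×10³ × 11×10⁻⁶ × 67 = 19.16 MPa.
Then P = σA = 19.16 × 300 mm² = 5.749 kN, compressive.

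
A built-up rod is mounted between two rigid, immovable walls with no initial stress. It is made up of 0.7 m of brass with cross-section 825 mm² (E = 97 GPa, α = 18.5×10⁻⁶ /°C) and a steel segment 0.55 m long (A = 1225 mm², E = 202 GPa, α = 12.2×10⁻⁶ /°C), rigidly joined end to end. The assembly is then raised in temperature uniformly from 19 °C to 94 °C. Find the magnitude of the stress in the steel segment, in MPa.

Free thermal expansion of the whole bar: Σ αᵢΔT Lᵢ = 18.5×10⁻⁶×75×700 + 12.2×10⁻⁶×75×550 = 1.474 mm.
The rigid supports impose zero overall length change; the single axial force P common to all segments must satisfy P Σ Lᵢ/(AᵢEᵢ) = δ_free.
Σ Lᵢ/(AᵢEᵢ) = 700/(825×97×10³) + 550/(1225×202×10³) = 1.097×10⁻⁵ mm/N.
So P = 1.474 / 1.097×10⁻⁵ = 134.4 kN, compressive.
σ_{steel} = P / A = 134400 / 1225 = 109.7 MPa.

σ ≈ 110 MPa (compressive)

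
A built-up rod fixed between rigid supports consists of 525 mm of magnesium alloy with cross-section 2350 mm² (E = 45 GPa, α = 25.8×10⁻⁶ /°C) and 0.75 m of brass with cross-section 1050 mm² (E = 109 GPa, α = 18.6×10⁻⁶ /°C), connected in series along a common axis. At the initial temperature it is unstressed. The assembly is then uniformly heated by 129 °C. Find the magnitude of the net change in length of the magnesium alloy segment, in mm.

Free thermal expansion of the whole bar: Σ αᵢΔT Lᵢ = 25.8×10⁻⁶×129×525 + 18.6×10⁻⁶×129×750 = 3.547 mm.
The rigid supports impose zero overall length change; the single axial force P common to all segments must satisfy P Σ Lᵢ/(AᵢEᵢ) = δ_free.
Σ Lᵢ/(AᵢEᵢ) = 525/(2350×45×10³) + 750/(1050×109×10³) = 1.152×10⁻⁵ mm/N.
P = 3.547 / 1.152×10⁻⁵ = 308000 N = 308 kN, compressive.
For the magnesium alloy segment, free thermal change = 25.8×10⁻⁶×129×525 = 1.747 mm and elastic change from P = 308000×525/(2350×45×10³) = 1.529 mm; these oppose, so the net change is 0.218 mm (segment lengthens).

|ΔL| ≈ 0.218 mm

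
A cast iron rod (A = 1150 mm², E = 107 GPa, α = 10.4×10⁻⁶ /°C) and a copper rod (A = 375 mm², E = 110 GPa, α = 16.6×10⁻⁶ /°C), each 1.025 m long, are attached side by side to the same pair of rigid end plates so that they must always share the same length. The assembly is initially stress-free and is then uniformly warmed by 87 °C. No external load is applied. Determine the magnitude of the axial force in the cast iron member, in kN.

P ≈ 16.7 kN (tensile in the cast iron)

Both members must finish at the same length. With the larger α, the copper tends to over-expand; the plates restrain it, putting the copper in compression and the cast iron in tension. With no external load the two internal forces are equal and opposite, magnitude P.
Compatibility of the two members (thermal + elastic change equal): (α₁ − α₂)ΔT = P·[1/(A₁E₁) + 1/(A₂E₂)].
|α₁ − α₂|·ΔT = 6.2×10⁻⁶ × 87 = 0.0005394.
1/(A₁E₁) + 1/(A₂E₂) = 1/(1150×107×10³) + 1/(375×110×10³) = 3.237×10⁻⁸ N⁻¹.
P = 0.0005394 / 3.237×10⁻⁸ = 16660 N = 16.66 kN.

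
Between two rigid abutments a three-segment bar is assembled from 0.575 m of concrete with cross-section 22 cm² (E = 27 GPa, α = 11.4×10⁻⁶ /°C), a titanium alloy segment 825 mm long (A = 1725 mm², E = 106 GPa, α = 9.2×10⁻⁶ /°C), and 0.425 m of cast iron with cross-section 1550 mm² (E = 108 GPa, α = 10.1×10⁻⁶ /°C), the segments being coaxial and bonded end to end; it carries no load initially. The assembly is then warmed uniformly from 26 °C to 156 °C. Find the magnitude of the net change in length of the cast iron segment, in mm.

Free thermal expansion of the whole bar: Σ αᵢΔT Lᵢ = 11.4×10⁻⁶×130×575 + 9.2×10⁻⁶×130×825 + 10.1×10⁻⁶×130×425 = 2.397 mm.
The walls prevent any net length change, so an axial force P (same in every segment) develops. Compatibility: P · Σ Lᵢ/(AᵢEᵢ) = δ_free.
The series flexibility is Σ Lᵢ/(AᵢEᵢ) = 575/(2200×27×10³) + 825/(1725×106×10³) + 425/(1550×108×10³) = 1.673×10⁻⁵ mm/N.
Hence P = δ_free / Σ(L/AE) = 2.397/1.673×10⁻⁵ = 143.3 kN (compressive).
For the cast iron segment, free thermal change = 10.1×10⁻⁶×130×425 = 0.558 mm and elastic change from P = 143300×425/(1550×108×10³) = 0.3637 mm; these oppose, so the net change is 0.194 mm (segment lengthens).

|ΔL| ≈ 0.194 mm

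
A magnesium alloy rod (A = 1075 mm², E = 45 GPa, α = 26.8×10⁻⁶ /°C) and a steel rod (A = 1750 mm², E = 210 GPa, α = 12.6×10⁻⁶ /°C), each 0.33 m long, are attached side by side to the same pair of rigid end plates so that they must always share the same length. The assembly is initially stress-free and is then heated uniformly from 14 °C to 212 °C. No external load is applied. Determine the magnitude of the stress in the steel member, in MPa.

The magnesium alloy has the larger α, so on heating it would change length more than the steel if both were free. The rigid plates force a common final length, so the magnesium alloy is put into compression and the steel into tension, with equal and opposite forces P (no external load).
Equating the net (thermal + elastic) strains gives |α₁ − α₂|·ΔT = P·[1/(A₁E₁) + 1/(A₂E₂)].
|α₁ − α₂|·ΔT = 14.2×10⁻⁶ × 198 = 0.002812.
1/(A₁E₁) + 1/(A₂E₂) = 1/(1075×45×10³) + 1/(1750×210×10³) = 2.339×10⁻⁸ N⁻¹.
So P = 0.002812 / 2.339×10⁻⁸ = 120.2 kN.
σ_{steel} = P/A₂ = 120200/1750 = 68.68 MPa, tensile.

σ ≈ 68.7 MPa (tensile)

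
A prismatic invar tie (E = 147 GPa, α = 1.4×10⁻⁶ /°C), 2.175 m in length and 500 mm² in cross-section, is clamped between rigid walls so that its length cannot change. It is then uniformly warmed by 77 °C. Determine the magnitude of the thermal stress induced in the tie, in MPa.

σ ≈ 15.8 MPa (compressive)

Because both ends are immovable the net strain is zero, and the suppressed thermal strain is αΔT = 1.4×10⁻⁶ × 77 = 107.8×10⁻⁶.
σ = EαΔT = 147×10³ × 1.4×10⁻⁶ × 77 = 15.85 MPa (compressive; the tie is trying to expand).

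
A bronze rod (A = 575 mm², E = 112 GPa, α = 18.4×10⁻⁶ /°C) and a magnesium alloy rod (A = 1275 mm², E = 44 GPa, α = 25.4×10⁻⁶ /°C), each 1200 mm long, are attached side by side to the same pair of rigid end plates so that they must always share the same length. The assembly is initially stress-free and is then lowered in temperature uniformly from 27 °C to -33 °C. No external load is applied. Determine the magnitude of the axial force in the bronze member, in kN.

P ≈ 12.6 kN (compressive in the bronze)

The magnesium alloy has the larger α, so on cooling it would change length more than the bronze if both were free. The rigid plates force a common final length, so the magnesium alloy is put into tension and the bronze into compression, with equal and opposite forces P (no external load).
Setting the final lengths equal and cancelling L: (α₁ − α₂)ΔT = P/(A₁E₁) + P/(A₂E₂).
|α₁ − α₂|·ΔT = 7×10⁻⁶ × 60 = 0.00042.
1/(A₁E₁) + 1/(A₂E₂) = 1/(575×112×10³) + 1/(1275×44×10³) = 3.335×10⁻⁸ N⁻¹.
P = 0.00042 / 3.335×10⁻⁸ = 12590 N = 12.59 kN.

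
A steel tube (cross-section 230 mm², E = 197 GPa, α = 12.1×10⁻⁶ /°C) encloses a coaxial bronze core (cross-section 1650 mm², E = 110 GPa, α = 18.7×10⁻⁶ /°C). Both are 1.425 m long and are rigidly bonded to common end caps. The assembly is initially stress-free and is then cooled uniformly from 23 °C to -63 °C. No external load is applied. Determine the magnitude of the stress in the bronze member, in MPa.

The bronze has the larger α, so on cooling it would change length more than the steel if both were free. The rigid plates force a common final length, so the bronze is put into tension and the steel into compression, with equal and opposite forces P (no external load).
Equating the net (thermal + elastic) strains gives |α₁ − α₂|·ΔT = P·[1/(A₁E₁) + 1/(A₂E₂)].
|α₁ − α₂|·ΔT = 6.6×10⁻⁶ × 86 = 0.0005676.
1/(A₁E₁) + 1/(A₂E₂) = 1/(230×197×10³) + 1/(1650×110×10³) = 2.758×10⁻⁸ N⁻¹.
So P = 0.0005676 / 2.758×10⁻⁸ = 20.58 kN.
σ_{bronze} = P/A₂ = 20580/1650 = 12.47 MPa, tensile.

σ ≈ 12.5 MPa (tensile)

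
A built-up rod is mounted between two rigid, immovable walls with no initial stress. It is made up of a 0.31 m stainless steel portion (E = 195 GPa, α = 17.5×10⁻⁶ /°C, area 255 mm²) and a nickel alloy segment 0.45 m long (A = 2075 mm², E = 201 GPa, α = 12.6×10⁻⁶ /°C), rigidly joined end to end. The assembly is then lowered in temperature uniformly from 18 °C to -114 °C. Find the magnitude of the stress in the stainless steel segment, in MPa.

Free thermal contraction of the whole bar: Σ αᵢΔT Lᵢ = 17.5×10⁻⁶×132×310 + 12.6×10⁻⁶×132×450 = 1.465 mm.
Since the ends are fixed, an axial force P builds up, equal in every segment, with P · Σ Lᵢ/(AᵢEᵢ) = δ_free.
Σ Lᵢ/(AᵢEᵢ) = 310/(255×195×10³) + 450/(2075×201×10³) = 7.313×10⁻⁶ mm/N.
P = 1.465 / 7.313×10⁻⁶ = 200300 N = 200.3 kN, tensile.
σ_{stainless steel} = P / A = 200300 / 255 = 785.3 MPa.

σ ≈ 785 MPa (tensile)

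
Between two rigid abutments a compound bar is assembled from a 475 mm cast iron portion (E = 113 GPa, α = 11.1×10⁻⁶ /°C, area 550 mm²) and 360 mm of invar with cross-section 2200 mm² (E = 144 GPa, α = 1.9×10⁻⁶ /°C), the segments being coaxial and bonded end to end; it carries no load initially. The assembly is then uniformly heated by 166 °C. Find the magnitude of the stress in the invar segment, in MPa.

Free thermal expansion of the whole bar: Σ αᵢΔT Lᵢ = 11.1×10⁻⁶×166×475 + 1.9×10⁻⁶×166×360 = 0.9888 mm.
Since the ends are fixed, an axial force P builds up, equal in every segment, with P · Σ Lᵢ/(AᵢEᵢ) = δ_free.
The series flexibility is Σ Lᵢ/(AᵢEᵢ) = 475/(550×113×10³) + 360/(2200×144×10³) = 8.779×10⁻⁶ mm/N.
Hence P = δ_free / Σ(L/AE) = 0.9888/8.779×10⁻⁶ = 112.6 kN (compressive).
σ_{invar} = P / A = 112600 / 2200 = 51.19 MPa.

σ ≈ 51.2 MPa (compressive)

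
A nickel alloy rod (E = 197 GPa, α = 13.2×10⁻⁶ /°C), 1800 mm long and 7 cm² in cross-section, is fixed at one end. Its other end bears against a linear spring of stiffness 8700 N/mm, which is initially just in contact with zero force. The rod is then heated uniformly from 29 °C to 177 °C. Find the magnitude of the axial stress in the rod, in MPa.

The unrestrained thermal change is αΔT L = 13.2×10⁻⁶ × 148 × 1800 = 3.516 mm.
With a force P in the spring, the elastic change of the rod is PL/(AE) and that of the spring is P/k; compatibility requires their sum to equal δ_free.
So P = δ_free / [L/(AE) + 1/k] = 3.516 / [ 1800/(700×197×10³) + 1/(8700) ].
P = 3.516 / 0.000128 = 27470 N.
σ = P/A = 27470/700 = 39.25 MPa.

σ ≈ 39.2 MPa (compressive)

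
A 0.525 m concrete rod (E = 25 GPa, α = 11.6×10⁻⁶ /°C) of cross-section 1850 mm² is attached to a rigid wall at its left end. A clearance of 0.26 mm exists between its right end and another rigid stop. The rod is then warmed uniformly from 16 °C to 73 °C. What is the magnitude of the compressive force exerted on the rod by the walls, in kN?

P ≈ 7.68 kN

Unrestrained expansion: δ_free = αΔT L = 11.6×10⁻⁶ × 57 × 525 = 0.3471 mm.
This exceeds the 0.26 mm gap, so the wall pushes back. The portion of expansion that must be recovered elastically is δ_free − gap = 0.3471 − 0.26 = 0.08713 mm.
Compatibility: PL/(AE) = 0.08713 mm, so σ = P/A = E × (0.08713/525) = 4.149 MPa.
Force on the wall = σA = 4.149 × 1850 mm² = 7.676 kN.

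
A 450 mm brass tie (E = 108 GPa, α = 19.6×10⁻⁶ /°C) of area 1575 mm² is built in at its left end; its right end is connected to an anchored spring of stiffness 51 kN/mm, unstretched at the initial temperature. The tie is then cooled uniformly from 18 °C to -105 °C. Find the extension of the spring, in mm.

Free thermal contraction: δ_free = αΔT L = 19.6×10⁻⁶ × 123 × 450 = 1.085 mm.
Let P be the tensile force in the spring. The tie extends elastically by PL/(AE) and the spring stretches by P/k; together these equal δ_free.
So P = δ_free / [L/(AE) + 1/k] = 1.085 / [ 450/(1575×108×10³) + 1/(51×10³) ].
P = 1.085 / 2.225×10⁻⁵ = 48750 N.
Spring extension = P/k = 48750/(51×10³) = 0.9559 mm.

δ ≈ 0.956 mm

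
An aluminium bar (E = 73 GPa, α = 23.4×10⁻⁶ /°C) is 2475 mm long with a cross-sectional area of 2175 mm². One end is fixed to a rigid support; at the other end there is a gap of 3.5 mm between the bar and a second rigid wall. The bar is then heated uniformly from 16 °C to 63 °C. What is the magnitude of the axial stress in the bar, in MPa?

σ ≈ 0 MPa

If the wall were absent the bar would grow by αΔT L = 23.4×10⁻⁶ × 47 × 2475 = 2.722 mm.
This is smaller than the 3.5 mm clearance, so the bar expands freely without reaching the stop — the stress is zero.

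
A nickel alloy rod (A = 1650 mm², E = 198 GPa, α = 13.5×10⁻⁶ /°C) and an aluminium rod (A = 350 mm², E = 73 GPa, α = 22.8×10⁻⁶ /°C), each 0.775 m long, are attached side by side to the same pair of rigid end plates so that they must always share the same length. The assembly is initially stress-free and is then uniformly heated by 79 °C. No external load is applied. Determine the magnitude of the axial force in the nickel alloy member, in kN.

Equilibrium of a rigid end plate with no external load gives equal and opposite internal forces ±P in the two members. Since α_{aluminium} > α_{nickel alloy}, heating drives the aluminium into compression and the nickel alloy into tension.
Equating the net (thermal + elastic) strains gives |α₁ − α₂|·ΔT = P·[1/(A₁E₁) + 1/(A₂E₂)].
|α₁ − α₂|·ΔT = 9.3×10⁻⁶ × 79 = 0.0007347.
1/(A₁E₁) + 1/(A₂E₂) = 1/(1650×198×10³) + 1/(350×73×10³) = 4.22×10⁻⁸ N⁻¹.
P = 0.0007347 / 4.22×10⁻⁸ = 17410 N = 17.41 kN.

P ≈ 17.4 kN (tensile in the nickel alloy)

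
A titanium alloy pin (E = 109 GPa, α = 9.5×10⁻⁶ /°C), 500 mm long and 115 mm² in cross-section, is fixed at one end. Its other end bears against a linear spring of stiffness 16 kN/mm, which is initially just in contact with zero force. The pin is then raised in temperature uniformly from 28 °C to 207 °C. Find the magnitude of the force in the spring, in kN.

P ≈ 8.3 kN

Free thermal expansion: δ_free = αΔT L = 9.5×10⁻⁶ × 179 × 500 = 0.8502 mm.
With a force P in the spring, the elastic change of the pin is PL/(AE) and that of the spring is P/k; compatibility requires their sum to equal δ_free.
P [ L/(AE) + 1/k ] = δ_free → P [ 500/(115×109×10³) + 1/(16×10³) ] = 0.8502.
P = 0.8502 / 0.0001024 = 8304 N.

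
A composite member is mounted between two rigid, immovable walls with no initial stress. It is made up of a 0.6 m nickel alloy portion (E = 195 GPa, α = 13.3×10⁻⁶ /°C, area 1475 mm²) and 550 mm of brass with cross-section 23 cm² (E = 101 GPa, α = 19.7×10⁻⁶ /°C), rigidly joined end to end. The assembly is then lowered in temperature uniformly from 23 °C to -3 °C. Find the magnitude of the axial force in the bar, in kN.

P ≈ 110 kN (tensile)

With the walls removed the bar would change length by δ_free = Σ αᵢΔT Lᵢ = 13.3×10⁻⁶×26×600 + 19.7×10⁻⁶×26×550 = 0.4892 mm.
The rigid supports impose zero overall length change; the single axial force P common to all segments must satisfy P Σ Lᵢ/(AᵢEᵢ) = δ_free.
Σ Lᵢ/(AᵢEᵢ) = 600/(1475×195×10³) + 550/(2300×101×10³) = 4.454×10⁻⁶ mm/N.
P = 0.4892 / 4.454×10⁻⁶ = 109800 N = 109.8 kN, tensile.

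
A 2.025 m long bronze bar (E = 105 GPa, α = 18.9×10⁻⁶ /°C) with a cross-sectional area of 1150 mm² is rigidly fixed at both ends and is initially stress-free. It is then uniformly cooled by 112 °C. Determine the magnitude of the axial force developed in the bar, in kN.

The ends cannot move, so σ = EαΔT = 105×10³ × 18.9×10⁻⁶ × 112 = 222.3 MPa.
Axial force P = σA = 222.3 × 1150 = 255600 N = 255.6 kN, tensile.

P ≈ 256 kN (tensile)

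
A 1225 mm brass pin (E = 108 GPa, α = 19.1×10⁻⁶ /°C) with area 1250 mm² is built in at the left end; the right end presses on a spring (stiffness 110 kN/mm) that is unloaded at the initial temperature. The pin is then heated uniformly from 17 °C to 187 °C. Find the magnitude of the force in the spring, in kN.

P ≈ 219 kN

Free thermal expansion: δ_free = αΔT L = 19.1×10⁻⁶ × 170 × 1225 = 3.978 mm.
Let P be the compressive force at the spring. The pin shortens elastically by PL/(AE) and the spring compresses by P/k; together these equal δ_free.
P [ L/(AE) + 1/k ] = δ_free → P [ 1225/(1250×108×10³) + 1/(110×10³) ] = 3.978.
P = 3.978 / 1.816×10⁻⁵ = 219000 N.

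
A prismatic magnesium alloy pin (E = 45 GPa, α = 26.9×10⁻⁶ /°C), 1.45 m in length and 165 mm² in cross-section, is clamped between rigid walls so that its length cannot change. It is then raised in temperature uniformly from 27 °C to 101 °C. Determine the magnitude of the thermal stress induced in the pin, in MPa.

σ ≈ 89.6 MPa (compressive)

With length fixed, the mechanical strain must cancel the thermal strain αΔT = 26.9×10⁻⁶ × 74 = 1990.6×10⁻⁶.
σ = EαΔT = 45×10³ × 26.9×10⁻⁶ × 74 = 89.58 MPa (compressive; the pin is trying to expand).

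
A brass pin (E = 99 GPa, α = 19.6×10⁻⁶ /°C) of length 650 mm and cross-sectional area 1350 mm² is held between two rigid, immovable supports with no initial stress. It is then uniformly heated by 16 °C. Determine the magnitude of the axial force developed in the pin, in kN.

P ≈ 41.9 kN (compressive)

The ends cannot move, so σ = EαΔT = 99×10³ × 19.6×10⁻⁶ × 16 = 31.05 MPa.
P = AEαΔT = 1350 × 99×10³ × 19.6×10⁻⁶ × 16 = 41.91 kN (compressive).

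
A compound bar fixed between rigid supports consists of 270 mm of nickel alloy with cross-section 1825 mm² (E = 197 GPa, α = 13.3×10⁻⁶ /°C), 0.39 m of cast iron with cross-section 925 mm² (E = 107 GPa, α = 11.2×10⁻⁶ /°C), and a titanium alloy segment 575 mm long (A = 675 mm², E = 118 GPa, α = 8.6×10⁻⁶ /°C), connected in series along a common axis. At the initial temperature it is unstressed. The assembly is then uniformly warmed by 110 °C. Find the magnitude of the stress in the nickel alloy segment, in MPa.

If the supports were absent, the total length change would be Σ αᵢΔT Lᵢ = 13.3×10⁻⁶×110×270 + 11.2×10⁻⁶×110×390 + 8.6×10⁻⁶×110×575 = 1.419 mm.
The walls prevent any net length change, so an axial force P (same in every segment) develops. Compatibility: P · Σ Lᵢ/(AᵢEᵢ) = δ_free.
Σ Lᵢ/(AᵢEᵢ) = 270/(1825×197×10³) + 390/(925×107×10³) + 575/(675×118×10³) = 1.191×10⁻⁵ mm/N.
So P = 1.419 / 1.191×10⁻⁵ = 119.2 kN, compressive.
σ_{nickel alloy} = P / A = 119200 / 1825 = 65.3 MPa.

σ ≈ 65.3 MPa (compressive)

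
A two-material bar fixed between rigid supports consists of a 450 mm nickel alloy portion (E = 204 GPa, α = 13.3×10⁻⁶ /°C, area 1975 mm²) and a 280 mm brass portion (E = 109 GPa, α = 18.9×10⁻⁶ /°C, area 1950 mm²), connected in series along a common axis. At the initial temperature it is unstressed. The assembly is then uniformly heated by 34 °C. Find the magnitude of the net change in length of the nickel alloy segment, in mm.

Free thermal expansion of the whole bar: Σ αᵢΔT Lᵢ = 13.3×10⁻⁶×34×450 + 18.9×10⁻⁶×34×280 = 0.3834 mm.
Since the ends are fixed, an axial force P builds up, equal in every segment, with P · Σ Lᵢ/(AᵢEᵢ) = δ_free.
The series flexibility is Σ Lᵢ/(AᵢEᵢ) = 450/(1975×204×10³) + 280/(1950×109×10³) = 2.434×10⁻⁶ mm/N.
So P = 0.3834 / 2.434×10⁻⁶ = 157.5 kN, compressive.
For the nickel alloy segment, free thermal change = 13.3×10⁻⁶×34×450 = 0.2035 mm and elastic change from P = 157500×450/(1975×204×10³) = 0.1759 mm; these oppose, so the net change is 0.0276 mm (segment lengthens).

|ΔL| ≈ 0.0276 mm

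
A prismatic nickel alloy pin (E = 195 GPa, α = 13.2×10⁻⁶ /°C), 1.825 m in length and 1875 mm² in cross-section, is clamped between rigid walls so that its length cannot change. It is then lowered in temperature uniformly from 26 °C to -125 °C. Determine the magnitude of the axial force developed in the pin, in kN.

With zero net strain, σ = E·αΔT = 195 GPa × 13.2×10⁻⁶ × 151 = 388.7 MPa.
Then P = σA = 388.7 × 1875 mm² = 728.8 kN, tensile.

P ≈ 729 kN (tensile)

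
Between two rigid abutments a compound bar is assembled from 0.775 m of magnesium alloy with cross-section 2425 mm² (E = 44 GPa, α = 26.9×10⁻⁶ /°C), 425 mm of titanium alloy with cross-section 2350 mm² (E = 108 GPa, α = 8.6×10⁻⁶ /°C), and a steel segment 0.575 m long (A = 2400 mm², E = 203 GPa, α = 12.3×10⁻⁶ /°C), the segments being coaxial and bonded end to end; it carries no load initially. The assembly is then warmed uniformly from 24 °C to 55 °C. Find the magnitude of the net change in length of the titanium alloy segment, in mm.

|ΔL| ≈ 0.0487 mm

If the supports were absent, the total length change would be Σ αᵢΔT Lᵢ = 26.9×10⁻⁶×31×775 + 8.6×10⁻⁶×31×425 + 12.3×10⁻⁶×31×575 = 0.9788 mm.
Since the ends are fixed, an axial force P builds up, equal in every segment, with P · Σ Lᵢ/(AᵢEᵢ) = δ_free.
The series flexibility is Σ Lᵢ/(AᵢEᵢ) = 775/(2425×44×10³) + 425/(2350×108×10³) + 575/(2400×203×10³) = 1.012×10⁻⁵ mm/N.
Hence P = δ_free / Σ(L/AE) = 0.9788/1.012×10⁻⁵ = 96.74 kN (compressive).
For the titanium alloy segment, free thermal change = 8.6×10⁻⁶×31×425 = 0.1133 mm and elastic change from P = 96740×425/(2350×108×10³) = 0.162 mm; these oppose, so the net change is 0.0487 mm (segment shortens).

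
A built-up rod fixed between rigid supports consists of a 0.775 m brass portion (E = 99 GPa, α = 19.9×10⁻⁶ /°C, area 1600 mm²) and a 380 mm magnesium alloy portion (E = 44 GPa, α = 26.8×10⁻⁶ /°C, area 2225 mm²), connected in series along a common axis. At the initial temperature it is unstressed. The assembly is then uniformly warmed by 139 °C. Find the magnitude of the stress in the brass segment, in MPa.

σ ≈ 254 MPa (compressive)

Free thermal expansion of the whole bar: Σ αᵢΔT Lᵢ = 19.9×10⁻⁶×139×775 + 26.8×10⁻⁶×139×380 = 3.559 mm.
The rigid supports impose zero overall length change; the single axial force P common to all segments must satisfy P Σ Lᵢ/(AᵢEᵢ) = δ_free.
The series flexibility is Σ Lᵢ/(AᵢEᵢ) = 775/(1600×99×10³) + 380/(2225×44×10³) = 8.774×10⁻⁶ mm/N.
P = 3.559 / 8.774×10⁻⁶ = 405700 N = 405.7 kN, compressive.
σ_{brass} = P / A = 405700 / 1600 = 253.5 MPa.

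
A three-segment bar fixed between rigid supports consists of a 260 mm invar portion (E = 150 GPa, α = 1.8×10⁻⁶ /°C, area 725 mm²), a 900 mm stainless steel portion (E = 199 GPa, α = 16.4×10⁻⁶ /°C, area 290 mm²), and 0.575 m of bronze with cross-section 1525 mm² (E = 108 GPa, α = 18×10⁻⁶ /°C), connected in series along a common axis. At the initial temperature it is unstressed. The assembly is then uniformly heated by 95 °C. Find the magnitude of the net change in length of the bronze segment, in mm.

|ΔL| ≈ 0.588 mm

With the walls removed the bar would change length by δ_free = Σ αᵢΔT Lᵢ = 1.8×10⁻⁶×95×260 + 16.4×10⁻⁶×95×900 + 18×10⁻⁶×95×575 = 2.43 mm.
Since the ends are fixed, an axial force P builds up, equal in every segment, with P · Σ Lᵢ/(AᵢEᵢ) = δ_free.
The series flexibility is Σ Lᵢ/(AᵢEᵢ) = 260/(725×150×10³) + 900/(290×199×10³) + 575/(1525×108×10³) = 2.148×10⁻⁵ mm/N.
P = 2.43 / 2.148×10⁻⁵ = 113100 N = 113.1 kN, compressive.
For the bronze segment, free thermal change = 18×10⁻⁶×95×575 = 0.9833 mm and elastic change from P = 113100×575/(1525×108×10³) = 0.395 mm; these oppose, so the net change is 0.588 mm (segment lengthens).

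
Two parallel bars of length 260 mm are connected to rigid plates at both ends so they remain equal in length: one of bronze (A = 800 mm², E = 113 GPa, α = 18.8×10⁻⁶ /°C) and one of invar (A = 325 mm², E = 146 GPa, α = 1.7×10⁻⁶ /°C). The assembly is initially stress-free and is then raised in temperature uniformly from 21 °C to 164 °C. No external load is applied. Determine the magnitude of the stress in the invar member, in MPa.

σ ≈ 234 MPa (tensile)

Equilibrium of a rigid end plate with no external load gives equal and opposite internal forces ±P in the two members. Since α_{bronze} > α_{invar}, heating drives the bronze into compression and the invar into tension.
Compatibility of the two members (thermal + elastic change equal): (α₁ − α₂)ΔT = P·[1/(A₁E₁) + 1/(A₂E₂)].
|α₁ − α₂|·ΔT = 17.1×10⁻⁶ × 143 = 0.002445.
1/(A₁E₁) + 1/(A₂E₂) = 1/(800×113×10³) + 1/(325×146×10³) = 3.214×10⁻⁸ N⁻¹.
P = 0.002445 / 3.214×10⁻⁸ = 76090 N = 76.09 kN.
σ_{invar} = P/A₂ = 76090/325 = 234.1 MPa, tensile.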